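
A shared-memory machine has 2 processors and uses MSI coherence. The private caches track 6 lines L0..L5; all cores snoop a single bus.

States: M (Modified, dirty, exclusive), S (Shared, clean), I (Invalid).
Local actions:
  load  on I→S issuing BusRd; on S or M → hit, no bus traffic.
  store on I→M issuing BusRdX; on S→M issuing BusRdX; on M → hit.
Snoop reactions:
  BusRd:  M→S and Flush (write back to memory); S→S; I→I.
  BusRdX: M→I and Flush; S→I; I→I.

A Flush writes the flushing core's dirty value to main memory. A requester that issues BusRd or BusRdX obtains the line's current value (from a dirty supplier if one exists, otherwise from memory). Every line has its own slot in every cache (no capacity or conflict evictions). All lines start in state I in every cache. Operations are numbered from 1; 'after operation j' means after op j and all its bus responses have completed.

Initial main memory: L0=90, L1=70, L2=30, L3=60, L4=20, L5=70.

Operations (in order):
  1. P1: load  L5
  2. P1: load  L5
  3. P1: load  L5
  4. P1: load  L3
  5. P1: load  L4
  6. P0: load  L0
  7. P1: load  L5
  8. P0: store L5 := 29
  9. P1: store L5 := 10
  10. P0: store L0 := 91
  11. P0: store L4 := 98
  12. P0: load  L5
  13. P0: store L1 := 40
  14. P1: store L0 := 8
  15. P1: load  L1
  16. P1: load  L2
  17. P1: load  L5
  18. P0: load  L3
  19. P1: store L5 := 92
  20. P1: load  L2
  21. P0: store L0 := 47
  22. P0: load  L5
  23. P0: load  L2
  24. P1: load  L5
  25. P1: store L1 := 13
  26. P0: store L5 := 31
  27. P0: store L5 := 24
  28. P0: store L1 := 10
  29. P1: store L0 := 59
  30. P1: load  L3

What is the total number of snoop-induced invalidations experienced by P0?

  op1 P1: load  L5 → I/S on L5; bus BusRd; mem=70
  op2 P1: load  L5 → I/S on L5; bus (none); mem=70
  op3 P1: load  L5 → I/S on L5; bus (none); mem=70
  op4 P1: load  L3 → I/S on L3; bus BusRd; mem=60
  op5 P1: load  L4 → I/S on L4; bus BusRd; mem=20
  op6 P0: load  L0 → S/I on L0; bus BusRd; mem=90
  op7 P1: load  L5 → I/S on L5; bus (none); mem=70
  op8 P0: store L5 := 29 → M/I on L5; bus BusRdX; mem=70
  op9 P1: store L5 := 10 → I/M on L5; bus BusRdX Flush; mem=29
  op10 P0: store L0 := 91 → M/I on L0; bus BusRdX; mem=90
  op11 P0: store L4 := 98 → M/I on L4; bus BusRdX; mem=20
  op12 P0: load  L5 → S/S on L5; bus BusRd Flush; mem=10
  op13 P0: store L1 := 40 → M/I on L1; bus BusRdX; mem=70
  op14 P1: store L0 := 8 → I/M on L0; bus BusRdX Flush; mem=91
  op15 P1: load  L1 → S/S on L1; bus BusRd Flush; mem=40
  op16 P1: load  L2 → I/S on L2; bus BusRd; mem=30
  op17 P1: load  L5 → S/S on L5; bus (none); mem=10
  op18 P0: load  L3 → S/S on L3; bus BusRd; mem=60
  op19 P1: store L5 := 92 → I/M on L5; bus BusRdX; mem=10
  op20 P1: load  L2 → I/S on L2; bus (none); mem=30
  op21 P0: store L0 := 47 → M/I on L0; bus BusRdX Flush; mem=8
  op22 P0: load  L5 → S/S on L5; bus BusRd Flush; mem=92
  op23 P0: load  L2 → S/S on L2; bus BusRd; mem=30
  op24 P1: load  L5 → S/S on L5; bus (none); mem=92
  op25 P1: store L1 := 13 → I/M on L1; bus BusRdX; mem=40
  op26 P0: store L5 := 31 → M/I on L5; bus BusRdX; mem=92
  op27 P0: store L5 := 24 → M/I on L5; bus (none); mem=92
  op28 P0: store L1 := 10 → M/I on L1; bus BusRdX Flush; mem=13
  op29 P1: store L0 := 59 → I/M on L0; bus BusRdX Flush; mem=47
  op30 P1: load  L3 → S/S on L3; bus (none); mem=60

invalidations = 5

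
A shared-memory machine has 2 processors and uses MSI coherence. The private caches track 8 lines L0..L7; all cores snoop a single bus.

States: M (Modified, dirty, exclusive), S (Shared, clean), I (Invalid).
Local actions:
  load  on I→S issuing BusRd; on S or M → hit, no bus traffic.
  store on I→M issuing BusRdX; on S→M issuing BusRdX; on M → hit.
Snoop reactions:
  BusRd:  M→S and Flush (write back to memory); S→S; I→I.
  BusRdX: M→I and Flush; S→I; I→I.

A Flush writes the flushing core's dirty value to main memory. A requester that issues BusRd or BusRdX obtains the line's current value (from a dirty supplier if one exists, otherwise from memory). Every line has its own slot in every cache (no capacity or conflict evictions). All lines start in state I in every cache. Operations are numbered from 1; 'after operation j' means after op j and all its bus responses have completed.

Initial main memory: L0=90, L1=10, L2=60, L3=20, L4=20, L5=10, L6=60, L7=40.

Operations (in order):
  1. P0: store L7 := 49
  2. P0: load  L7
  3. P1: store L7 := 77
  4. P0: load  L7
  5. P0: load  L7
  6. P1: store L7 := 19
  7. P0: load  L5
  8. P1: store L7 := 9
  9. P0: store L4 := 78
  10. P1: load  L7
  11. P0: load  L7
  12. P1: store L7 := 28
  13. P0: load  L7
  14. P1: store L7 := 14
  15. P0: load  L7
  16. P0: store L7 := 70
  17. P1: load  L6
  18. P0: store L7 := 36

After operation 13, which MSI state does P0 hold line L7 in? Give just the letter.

1. P0: store L7 := 49  bus=[BusRdX]  L7: P0=M P1=I  mem[L7]=40
2. P0: load  L7  bus=[-]  L7: P0=M P1=I  mem[L7]=40
3. P1: store L7 := 77  bus=[BusRdX,Flush]  L7: P0=I P1=M  mem[L7]=49
4. P0: load  L7  bus=[BusRd,Flush]  L7: P0=S P1=S  mem[L7]=77
5. P0: load  L7  bus=[-]  L7: P0=S P1=S  mem[L7]=77
6. P1: store L7 := 19  bus=[BusRdX]  L7: P0=I P1=M  mem[L7]=77
7. P0: load  L5  bus=[BusRd]  L5: P0=S P1=I  mem[L5]=10
8. P1: store L7 := 9  bus=[-]  L7: P0=I P1=M  mem[L7]=77
9. P0: store L4 := 78  bus=[BusRdX]  L4: P0=M P1=I  mem[L4]=20
10. P1: load  L7  bus=[-]  L7: P0=I P1=M  mem[L7]=77
11. P0: load  L7  bus=[BusRd,Flush]  L7: P0=S P1=S  mem[L7]=9
12. P1: store L7 := 28  bus=[BusRdX]  L7: P0=I P1=M  mem[L7]=9
13. P0: load  L7  bus=[BusRd,Flush]  L7: P0=S P1=S  mem[L7]=28
14. P1: store L7 := 14  bus=[BusRdX]  L7: P0=I P1=M  mem[L7]=28
15. P0: load  L7  bus=[BusRd,Flush]  L7: P0=S P1=S  mem[L7]=14
16. P0: store L7 := 70  bus=[BusRdX]  L7: P0=M P1=I  mem[L7]=14
17. P1: load  L6  bus=[BusRd]  L6: P0=I P1=S  mem[L6]=60
18. P0: store L7 := 36  bus=[-]  L7: P0=M P1=I  mem[L7]=14

state = S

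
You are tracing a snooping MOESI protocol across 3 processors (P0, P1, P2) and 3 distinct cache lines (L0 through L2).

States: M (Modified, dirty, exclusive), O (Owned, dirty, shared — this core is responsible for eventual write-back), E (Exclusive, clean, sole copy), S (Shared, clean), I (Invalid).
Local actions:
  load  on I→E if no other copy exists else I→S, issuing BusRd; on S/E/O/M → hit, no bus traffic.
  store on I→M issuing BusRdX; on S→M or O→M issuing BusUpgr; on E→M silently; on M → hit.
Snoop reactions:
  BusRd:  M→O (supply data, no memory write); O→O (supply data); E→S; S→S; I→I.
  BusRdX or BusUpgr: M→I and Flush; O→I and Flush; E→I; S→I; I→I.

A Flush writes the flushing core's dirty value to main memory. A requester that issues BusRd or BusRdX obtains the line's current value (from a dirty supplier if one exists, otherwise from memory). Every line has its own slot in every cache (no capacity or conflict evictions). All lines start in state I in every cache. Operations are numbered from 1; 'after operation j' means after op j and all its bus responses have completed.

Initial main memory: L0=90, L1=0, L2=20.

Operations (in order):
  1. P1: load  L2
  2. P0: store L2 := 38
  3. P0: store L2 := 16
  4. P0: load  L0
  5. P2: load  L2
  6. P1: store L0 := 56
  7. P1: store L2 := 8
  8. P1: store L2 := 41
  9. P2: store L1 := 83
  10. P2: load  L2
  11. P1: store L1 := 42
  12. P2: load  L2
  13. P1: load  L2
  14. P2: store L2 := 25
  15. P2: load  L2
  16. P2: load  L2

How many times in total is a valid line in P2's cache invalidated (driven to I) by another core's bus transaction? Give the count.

invalidations = 2

step 1: P1: load  L2  ⟶  IEI  (L2)  txn=BusRd  M[L2]=20
step 2: P0: store L2 := 38  ⟶  MII  (L2)  txn=BusRdX  M[L2]=20
step 3: P0: store L2 := 16  ⟶  MII  (L2)  txn=∅  M[L2]=20
step 4: P0: load  L0  ⟶  EII  (L0)  txn=BusRd  M[L0]=90
step 5: P2: load  L2  ⟶  OIS  (L2)  txn=BusRd  M[L2]=20
step 6: P1: store L0 := 56  ⟶  IMI  (L0)  txn=BusRdX  M[L0]=90
step 7: P1: store L2 := 8  ⟶  IMI  (L2)  txn=BusRdX+Flush  M[L2]=16
step 8: P1: store L2 := 41  ⟶  IMI  (L2)  txn=∅  M[L2]=16
step 9: P2: store L1 := 83  ⟶  IIM  (L1)  txn=BusRdX  M[L1]=0
step 10: P2: load  L2  ⟶  IOS  (L2)  txn=BusRd  M[L2]=16
step 11: P1: store L1 := 42  ⟶  IMI  (L1)  txn=BusRdX+Flush  M[L1]=83
step 12: P2: load  L2  ⟶  IOS  (L2)  txn=∅  M[L2]=16
step 13: P1: load  L2  ⟶  IOS  (L2)  txn=∅  M[L2]=16
step 14: P2: store L2 := 25  ⟶  IIM  (L2)  txn=BusUpgr+Flush  M[L2]=41
step 15: P2: load  L2  ⟶  IIM  (L2)  txn=∅  M[L2]=41
step 16: P2: load  L2  ⟶  IIM  (L2)  txn=∅  M[L2]=41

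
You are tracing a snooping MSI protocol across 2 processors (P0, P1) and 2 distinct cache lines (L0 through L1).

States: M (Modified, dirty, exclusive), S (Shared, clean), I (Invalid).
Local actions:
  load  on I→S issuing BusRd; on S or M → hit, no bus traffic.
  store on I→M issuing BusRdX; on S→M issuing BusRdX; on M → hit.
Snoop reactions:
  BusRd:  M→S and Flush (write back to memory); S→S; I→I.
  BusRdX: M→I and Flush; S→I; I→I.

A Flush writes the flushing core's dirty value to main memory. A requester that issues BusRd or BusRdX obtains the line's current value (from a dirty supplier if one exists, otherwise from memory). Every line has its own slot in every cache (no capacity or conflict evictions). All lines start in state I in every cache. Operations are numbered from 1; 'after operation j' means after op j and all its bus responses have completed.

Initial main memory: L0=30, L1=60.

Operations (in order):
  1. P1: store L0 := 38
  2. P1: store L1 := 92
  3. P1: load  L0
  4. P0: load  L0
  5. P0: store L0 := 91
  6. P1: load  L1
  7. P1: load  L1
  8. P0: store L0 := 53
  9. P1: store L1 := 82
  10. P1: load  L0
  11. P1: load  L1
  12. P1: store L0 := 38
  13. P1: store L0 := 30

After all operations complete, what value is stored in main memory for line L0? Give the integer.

memory[L0] = 53

  op1 P1: store L0 := 38 → I/M on L0; bus BusRdX; mem=30
  op2 P1: store L1 := 92 → I/M on L1; bus BusRdX; mem=60
  op3 P1: load  L0 → I/M on L0; bus (none); mem=30
  op4 P0: load  L0 → S/S on L0; bus BusRd Flush; mem=38
  op5 P0: store L0 := 91 → M/I on L0; bus BusRdX; mem=38
  op6 P1: load  L1 → I/M on L1; bus (none); mem=60
  op7 P1: load  L1 → I/M on L1; bus (none); mem=60
  op8 P0: store L0 := 53 → M/I on L0; bus (none); mem=38
  op9 P1: store L1 := 82 → I/M on L1; bus (none); mem=60
  op10 P1: load  L0 → S/S on L0; bus BusRd Flush; mem=53
  op11 P1: load  L1 → I/M on L1; bus (none); mem=60
  op12 P1: store L0 := 38 → I/M on L0; bus BusRdX; mem=53
  op13 P1: store L0 := 30 → I/M on L0; bus (none); mem=53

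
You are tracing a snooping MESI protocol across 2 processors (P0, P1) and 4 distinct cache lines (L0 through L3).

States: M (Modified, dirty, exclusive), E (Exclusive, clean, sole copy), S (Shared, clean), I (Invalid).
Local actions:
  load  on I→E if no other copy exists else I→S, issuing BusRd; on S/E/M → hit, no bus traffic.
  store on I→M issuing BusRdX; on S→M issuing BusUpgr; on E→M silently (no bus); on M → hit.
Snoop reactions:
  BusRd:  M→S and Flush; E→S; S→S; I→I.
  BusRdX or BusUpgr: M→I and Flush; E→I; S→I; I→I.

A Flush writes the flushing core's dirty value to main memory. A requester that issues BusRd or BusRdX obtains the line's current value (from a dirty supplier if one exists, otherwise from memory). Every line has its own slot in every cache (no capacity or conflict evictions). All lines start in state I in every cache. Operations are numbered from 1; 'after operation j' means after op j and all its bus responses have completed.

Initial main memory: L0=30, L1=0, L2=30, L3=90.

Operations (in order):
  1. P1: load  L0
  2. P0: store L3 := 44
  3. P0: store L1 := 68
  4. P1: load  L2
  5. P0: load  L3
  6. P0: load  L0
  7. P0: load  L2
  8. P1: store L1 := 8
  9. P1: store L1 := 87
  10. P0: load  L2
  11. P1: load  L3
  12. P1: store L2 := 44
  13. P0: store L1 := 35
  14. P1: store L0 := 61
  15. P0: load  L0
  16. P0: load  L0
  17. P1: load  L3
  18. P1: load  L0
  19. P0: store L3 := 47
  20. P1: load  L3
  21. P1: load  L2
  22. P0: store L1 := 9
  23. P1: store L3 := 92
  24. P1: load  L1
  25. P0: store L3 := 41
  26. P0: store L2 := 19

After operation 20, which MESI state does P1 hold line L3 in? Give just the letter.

  op1 P1: load  L0 → I/E on L0; bus BusRd; mem=30
  op2 P0: store L3 := 44 → M/I on L3; bus BusRdX; mem=90
  op3 P0: store L1 := 68 → M/I on L1; bus BusRdX; mem=0
  op4 P1: load  L2 → I/E on L2; bus BusRd; mem=30
  op5 P0: load  L3 → M/I on L3; bus (none); mem=90
  op6 P0: load  L0 → S/S on L0; bus BusRd; mem=30
  op7 P0: load  L2 → S/S on L2; bus BusRd; mem=30
  op8 P1: store L1 := 8 → I/M on L1; bus BusRdX Flush; mem=68
  op9 P1: store L1 := 87 → I/M on L1; bus (none); mem=68
  op10 P0: load  L2 → S/S on L2; bus (none); mem=30
  op11 P1: load  L3 → S/S on L3; bus BusRd Flush; mem=44
  op12 P1: store L2 := 44 → I/M on L2; bus BusUpgr; mem=30
  op13 P0: store L1 := 35 → M/I on L1; bus BusRdX Flush; mem=87
  op14 P1: store L0 := 61 → I/M on L0; bus BusUpgr; mem=30
  op15 P0: load  L0 → S/S on L0; bus BusRd Flush; mem=61
  op16 P0: load  L0 → S/S on L0; bus (none); mem=61
  op17 P1: load  L3 → S/S on L3; bus (none); mem=44
  op18 P1: load  L0 → S/S on L0; bus (none); mem=61
  op19 P0: store L3 := 47 → M/I on L3; bus BusUpgr; mem=44
  op20 P1: load  L3 → S/S on L3; bus BusRd Flush; mem=47
  op21 P1: load  L2 → I/M on L2; bus (none); mem=30
  op22 P0: store L1 := 9 → M/I on L1; bus (none); mem=87
  op23 P1: store L3 := 92 → I/M on L3; bus BusUpgr; mem=47
  op24 P1: load  L1 → S/S on L1; bus BusRd Flush; mem=9
  op25 P0: store L3 := 41 → M/I on L3; bus BusRdX Flush; mem=92
  op26 P0: store L2 := 19 → M/I on L2; bus BusRdX Flush; mem=44

state = S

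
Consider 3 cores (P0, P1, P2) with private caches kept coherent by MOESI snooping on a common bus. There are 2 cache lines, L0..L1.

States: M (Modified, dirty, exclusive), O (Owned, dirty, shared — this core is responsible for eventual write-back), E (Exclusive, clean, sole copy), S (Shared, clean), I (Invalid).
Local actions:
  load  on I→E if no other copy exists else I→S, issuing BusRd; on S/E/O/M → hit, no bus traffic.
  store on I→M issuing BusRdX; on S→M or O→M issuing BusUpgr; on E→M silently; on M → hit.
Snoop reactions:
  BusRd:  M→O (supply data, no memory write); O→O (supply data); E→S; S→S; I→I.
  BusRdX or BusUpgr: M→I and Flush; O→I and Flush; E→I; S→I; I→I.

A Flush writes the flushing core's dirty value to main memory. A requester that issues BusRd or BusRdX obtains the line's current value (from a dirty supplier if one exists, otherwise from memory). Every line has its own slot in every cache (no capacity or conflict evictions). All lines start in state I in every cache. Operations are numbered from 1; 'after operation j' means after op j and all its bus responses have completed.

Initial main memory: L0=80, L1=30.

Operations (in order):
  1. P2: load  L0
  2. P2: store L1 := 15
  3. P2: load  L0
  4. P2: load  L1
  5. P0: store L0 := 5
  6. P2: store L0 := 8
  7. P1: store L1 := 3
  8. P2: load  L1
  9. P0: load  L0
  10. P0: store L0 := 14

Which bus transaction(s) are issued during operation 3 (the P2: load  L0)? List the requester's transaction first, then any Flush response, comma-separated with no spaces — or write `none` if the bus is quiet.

bus = none

step 1: P2: load  L0  ⟶  IIE  (L0)  txn=BusRd  M[L0]=80
step 2: P2: store L1 := 15  ⟶  IIM  (L1)  txn=BusRdX  M[L1]=30
step 3: P2: load  L0  ⟶  IIE  (L0)  txn=∅  M[L0]=80
step 4: P2: load  L1  ⟶  IIM  (L1)  txn=∅  M[L1]=30
step 5: P0: store L0 := 5  ⟶  MII  (L0)  txn=BusRdX  M[L0]=80
step 6: P2: store L0 := 8  ⟶  IIM  (L0)  txn=BusRdX+Flush  M[L0]=5
step 7: P1: store L1 := 3  ⟶  IMI  (L1)  txn=BusRdX+Flush  M[L1]=15
step 8: P2: load  L1  ⟶  IOS  (L1)  txn=BusRd  M[L1]=15
step 9: P0: load  L0  ⟶  SIO  (L0)  txn=BusRd  M[L0]=5
step 10: P0: store L0 := 14  ⟶  MII  (L0)  txn=BusUpgr+Flush  M[L0]=8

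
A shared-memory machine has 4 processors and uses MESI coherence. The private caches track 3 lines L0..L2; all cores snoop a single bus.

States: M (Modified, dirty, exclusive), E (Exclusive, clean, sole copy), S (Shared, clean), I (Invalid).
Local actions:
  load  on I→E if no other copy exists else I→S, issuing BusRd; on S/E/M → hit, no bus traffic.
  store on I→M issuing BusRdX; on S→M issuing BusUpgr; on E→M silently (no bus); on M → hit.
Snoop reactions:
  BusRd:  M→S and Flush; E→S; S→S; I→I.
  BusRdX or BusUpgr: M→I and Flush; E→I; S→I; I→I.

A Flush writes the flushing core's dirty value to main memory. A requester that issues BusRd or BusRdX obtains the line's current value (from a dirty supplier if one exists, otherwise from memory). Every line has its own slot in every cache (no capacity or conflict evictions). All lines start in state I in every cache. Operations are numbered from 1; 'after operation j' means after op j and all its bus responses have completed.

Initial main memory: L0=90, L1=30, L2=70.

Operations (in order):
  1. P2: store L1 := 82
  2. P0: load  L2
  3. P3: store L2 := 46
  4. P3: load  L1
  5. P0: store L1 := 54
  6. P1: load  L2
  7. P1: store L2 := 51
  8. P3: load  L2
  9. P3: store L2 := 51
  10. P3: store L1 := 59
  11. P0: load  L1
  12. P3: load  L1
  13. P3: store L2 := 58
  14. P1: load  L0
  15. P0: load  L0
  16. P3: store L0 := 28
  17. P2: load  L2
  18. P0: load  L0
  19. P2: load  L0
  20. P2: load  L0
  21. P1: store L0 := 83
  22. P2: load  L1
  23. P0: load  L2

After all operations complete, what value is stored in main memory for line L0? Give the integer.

memory[L0] = 28

step 1: P2: store L1 := 82  ⟶  IIMI  (L1)  txn=BusRdX  M[L1]=30
step 2: P0: load  L2  ⟶  EIII  (L2)  txn=BusRd  M[L2]=70
step 3: P3: store L2 := 46  ⟶  IIIM  (L2)  txn=BusRdX  M[L2]=70
step 4: P3: load  L1  ⟶  IISS  (L1)  txn=BusRd+Flush  M[L1]=82
step 5: P0: store L1 := 54  ⟶  MIII  (L1)  txn=BusRdX  M[L1]=82
step 6: P1: load  L2  ⟶  ISIS  (L2)  txn=BusRd+Flush  M[L2]=46
step 7: P1: store L2 := 51  ⟶  IMII  (L2)  txn=BusUpgr  M[L2]=46
step 8: P3: load  L2  ⟶  ISIS  (L2)  txn=BusRd+Flush  M[L2]=51
step 9: P3: store L2 := 51  ⟶  IIIM  (L2)  txn=BusUpgr  M[L2]=51
step 10: P3: store L1 := 59  ⟶  IIIM  (L1)  txn=BusRdX+Flush  M[L1]=54
step 11: P0: load  L1  ⟶  SIIS  (L1)  txn=BusRd+Flush  M[L1]=59
step 12: P3: load  L1  ⟶  SIIS  (L1)  txn=∅  M[L1]=59
step 13: P3: store L2 := 58  ⟶  IIIM  (L2)  txn=∅  M[L2]=51
step 14: P1: load  L0  ⟶  IEII  (L0)  txn=BusRd  M[L0]=90
step 15: P0: load  L0  ⟶  SSII  (L0)  txn=BusRd  M[L0]=90
step 16: P3: store L0 := 28  ⟶  IIIM  (L0)  txn=BusRdX  M[L0]=90
step 17: P2: load  L2  ⟶  IISS  (L2)  txn=BusRd+Flush  M[L2]=58
step 18: P0: load  L0  ⟶  SIIS  (L0)  txn=BusRd+Flush  M[L0]=28
step 19: P2: load  L0  ⟶  SISS  (L0)  txn=BusRd  M[L0]=28
step 20: P2: load  L0  ⟶  SISS  (L0)  txn=∅  M[L0]=28
step 21: P1: store L0 := 83  ⟶  IMII  (L0)  txn=BusRdX  M[L0]=28
step 22: P2: load  L1  ⟶  SISS  (L1)  txn=BusRd  M[L1]=59
step 23: P0: load  L2  ⟶  SISS  (L2)  txn=BusRd  M[L2]=58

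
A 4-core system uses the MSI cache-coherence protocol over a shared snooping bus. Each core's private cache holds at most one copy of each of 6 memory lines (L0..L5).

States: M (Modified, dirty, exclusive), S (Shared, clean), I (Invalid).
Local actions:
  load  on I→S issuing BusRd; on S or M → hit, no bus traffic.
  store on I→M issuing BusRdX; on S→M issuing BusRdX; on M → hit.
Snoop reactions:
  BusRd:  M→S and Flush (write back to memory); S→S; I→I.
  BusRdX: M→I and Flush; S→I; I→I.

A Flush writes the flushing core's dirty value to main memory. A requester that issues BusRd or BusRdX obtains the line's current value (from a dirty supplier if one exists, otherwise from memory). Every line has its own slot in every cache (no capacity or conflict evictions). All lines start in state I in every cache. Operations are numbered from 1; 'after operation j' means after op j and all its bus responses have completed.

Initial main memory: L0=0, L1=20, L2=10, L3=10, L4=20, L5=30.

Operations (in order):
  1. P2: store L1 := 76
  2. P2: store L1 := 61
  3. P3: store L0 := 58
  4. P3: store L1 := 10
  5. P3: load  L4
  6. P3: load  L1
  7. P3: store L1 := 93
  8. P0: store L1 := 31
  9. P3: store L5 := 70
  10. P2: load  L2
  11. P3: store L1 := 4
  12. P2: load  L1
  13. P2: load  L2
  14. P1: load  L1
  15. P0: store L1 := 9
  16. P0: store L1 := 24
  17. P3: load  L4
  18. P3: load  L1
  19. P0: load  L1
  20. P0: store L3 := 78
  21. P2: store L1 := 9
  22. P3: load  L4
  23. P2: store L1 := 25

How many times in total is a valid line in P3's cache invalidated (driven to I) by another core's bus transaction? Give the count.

invalidations = 3

1. P2: store L1 := 76  bus=[BusRdX]  L1: P0=I P1=I P2=M P3=I  mem[L1]=20
2. P2: store L1 := 61  bus=[-]  L1: P0=I P1=I P2=M P3=I  mem[L1]=20
3. P3: store L0 := 58  bus=[BusRdX]  L0: P0=I P1=I P2=I P3=M  mem[L0]=0
4. P3: store L1 := 10  bus=[BusRdX,Flush]  L1: P0=I P1=I P2=I P3=M  mem[L1]=61
5. P3: load  L4  bus=[BusRd]  L4: P0=I P1=I P2=I P3=S  mem[L4]=20
6. P3: load  L1  bus=[-]  L1: P0=I P1=I P2=I P3=M  mem[L1]=61
7. P3: store L1 := 93  bus=[-]  L1: P0=I P1=I P2=I P3=M  mem[L1]=61
8. P0: store L1 := 31  bus=[BusRdX,Flush]  L1: P0=M P1=I P2=I P3=I  mem[L1]=93
9. P3: store L5 := 70  bus=[BusRdX]  L5: P0=I P1=I P2=I P3=M  mem[L5]=30
10. P2: load  L2  bus=[BusRd]  L2: P0=I P1=I P2=S P3=I  mem[L2]=10
11. P3: store L1 := 4  bus=[BusRdX,Flush]  L1: P0=I P1=I P2=I P3=M  mem[L1]=31
12. P2: load  L1  bus=[BusRd,Flush]  L1: P0=I P1=I P2=S P3=S  mem[L1]=4
13. P2: load  L2  bus=[-]  L2: P0=I P1=I P2=S P3=I  mem[L2]=10
14. P1: load  L1  bus=[BusRd]  L1: P0=I P1=S P2=S P3=S  mem[L1]=4
15. P0: store L1 := 9  bus=[BusRdX]  L1: P0=M P1=I P2=I P3=I  mem[L1]=4
16. P0: store L1 := 24  bus=[-]  L1: P0=M P1=I P2=I P3=I  mem[L1]=4
17. P3: load  L4  bus=[-]  L4: P0=I P1=I P2=I P3=S  mem[L4]=20
18. P3: load  L1  bus=[BusRd,Flush]  L1: P0=S P1=I P2=I P3=S  mem[L1]=24
19. P0: load  L1  bus=[-]  L1: P0=S P1=I P2=I P3=S  mem[L1]=24
20. P0: store L3 := 78  bus=[BusRdX]  L3: P0=M P1=I P2=I P3=I  mem[L3]=10
21. P2: store L1 := 9  bus=[BusRdX]  L1: P0=I P1=I P2=M P3=I  mem[L1]=24
22. P3: load  L4  bus=[-]  L4: P0=I P1=I P2=I P3=S  mem[L4]=20
23. P2: store L1 := 25  bus=[-]  L1: P0=I P1=I P2=M P3=I  mem[L1]=24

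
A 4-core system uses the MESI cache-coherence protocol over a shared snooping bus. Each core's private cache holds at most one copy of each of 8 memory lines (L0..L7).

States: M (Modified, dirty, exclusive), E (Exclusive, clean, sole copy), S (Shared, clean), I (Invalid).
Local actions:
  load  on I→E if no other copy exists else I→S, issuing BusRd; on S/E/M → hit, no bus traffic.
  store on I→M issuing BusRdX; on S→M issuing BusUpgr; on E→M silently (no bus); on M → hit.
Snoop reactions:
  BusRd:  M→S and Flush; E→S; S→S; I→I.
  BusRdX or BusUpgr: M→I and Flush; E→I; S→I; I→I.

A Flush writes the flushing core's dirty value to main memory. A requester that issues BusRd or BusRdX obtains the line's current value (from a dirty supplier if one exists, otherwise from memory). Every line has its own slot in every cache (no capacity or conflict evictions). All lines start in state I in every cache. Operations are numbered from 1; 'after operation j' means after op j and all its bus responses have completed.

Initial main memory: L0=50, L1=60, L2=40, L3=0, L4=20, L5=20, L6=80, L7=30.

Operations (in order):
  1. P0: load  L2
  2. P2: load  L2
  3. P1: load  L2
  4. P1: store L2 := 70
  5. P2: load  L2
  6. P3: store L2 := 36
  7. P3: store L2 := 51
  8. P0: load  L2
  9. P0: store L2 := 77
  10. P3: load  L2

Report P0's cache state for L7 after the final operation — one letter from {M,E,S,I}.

state = I

step 1: P0: load  L2  ⟶  EIII  (L2)  txn=BusRd  M[L2]=40
step 2: P2: load  L2  ⟶  SISI  (L2)  txn=BusRd  M[L2]=40
step 3: P1: load  L2  ⟶  SSSI  (L2)  txn=BusRd  M[L2]=40
step 4: P1: store L2 := 70  ⟶  IMII  (L2)  txn=BusUpgr  M[L2]=40
step 5: P2: load  L2  ⟶  ISSI  (L2)  txn=BusRd+Flush  M[L2]=70
step 6: P3: store L2 := 36  ⟶  IIIM  (L2)  txn=BusRdX  M[L2]=70
step 7: P3: store L2 := 51  ⟶  IIIM  (L2)  txn=∅  M[L2]=70
step 8: P0: load  L2  ⟶  SIIS  (L2)  txn=BusRd+Flush  M[L2]=51
step 9: P0: store L2 := 77  ⟶  MIII  (L2)  txn=BusUpgr  M[L2]=51
step 10: P3: load  L2  ⟶  SIIS  (L2)  txn=BusRd+Flush  M[L2]=77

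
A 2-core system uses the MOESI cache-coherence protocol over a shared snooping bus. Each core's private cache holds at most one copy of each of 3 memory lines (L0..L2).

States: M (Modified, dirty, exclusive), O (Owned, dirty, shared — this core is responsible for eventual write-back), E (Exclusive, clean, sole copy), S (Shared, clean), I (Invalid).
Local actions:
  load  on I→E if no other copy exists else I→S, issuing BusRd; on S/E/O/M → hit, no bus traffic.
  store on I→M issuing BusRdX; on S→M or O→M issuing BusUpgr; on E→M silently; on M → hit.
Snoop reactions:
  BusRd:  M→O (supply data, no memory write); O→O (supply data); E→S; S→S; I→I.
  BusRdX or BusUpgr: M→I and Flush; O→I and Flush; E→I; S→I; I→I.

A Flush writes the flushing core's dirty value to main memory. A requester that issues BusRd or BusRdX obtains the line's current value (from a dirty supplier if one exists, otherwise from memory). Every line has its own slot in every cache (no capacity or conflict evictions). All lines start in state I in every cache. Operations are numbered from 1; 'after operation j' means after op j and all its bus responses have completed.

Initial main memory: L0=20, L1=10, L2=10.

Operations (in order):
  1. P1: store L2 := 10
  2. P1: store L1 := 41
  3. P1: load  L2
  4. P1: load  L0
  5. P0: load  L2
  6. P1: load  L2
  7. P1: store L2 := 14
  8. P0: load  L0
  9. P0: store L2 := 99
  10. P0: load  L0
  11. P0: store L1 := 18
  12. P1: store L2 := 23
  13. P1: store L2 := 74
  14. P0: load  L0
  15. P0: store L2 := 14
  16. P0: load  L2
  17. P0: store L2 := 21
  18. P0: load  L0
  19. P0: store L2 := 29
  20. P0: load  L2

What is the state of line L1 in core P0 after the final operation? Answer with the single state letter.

state = M

  op1 P1: store L2 := 10 → I/M on L2; bus BusRdX; mem=10
  op2 P1: store L1 := 41 → I/M on L1; bus BusRdX; mem=10
  op3 P1: load  L2 → I/M on L2; bus (none); mem=10
  op4 P1: load  L0 → I/E on L0; bus BusRd; mem=20
  op5 P0: load  L2 → S/O on L2; bus BusRd; mem=10
  op6 P1: load  L2 → S/O on L2; bus (none); mem=10
  op7 P1: store L2 := 14 → I/M on L2; bus BusUpgr; mem=10
  op8 P0: load  L0 → S/S on L0; bus BusRd; mem=20
  op9 P0: store L2 := 99 → M/I on L2; bus BusRdX Flush; mem=14
  op10 P0: load  L0 → S/S on L0; bus (none); mem=20
  op11 P0: store L1 := 18 → M/I on L1; bus BusRdX Flush; mem=41
  op12 P1: store L2 := 23 → I/M on L2; bus BusRdX Flush; mem=99
  op13 P1: store L2 := 74 → I/M on L2; bus (none); mem=99
  op14 P0: load  L0 → S/S on L0; bus (none); mem=20
  op15 P0: store L2 := 14 → M/I on L2; bus BusRdX Flush; mem=74
  op16 P0: load  L2 → M/I on L2; bus (none); mem=74
  op17 P0: store L2 := 21 → M/I on L2; bus (none); mem=74
  op18 P0: load  L0 → S/S on L0; bus (none); mem=20
  op19 P0: store L2 := 29 → M/I on L2; bus (none); mem=74
  op20 P0: load  L2 → M/I on L2; bus (none); mem=74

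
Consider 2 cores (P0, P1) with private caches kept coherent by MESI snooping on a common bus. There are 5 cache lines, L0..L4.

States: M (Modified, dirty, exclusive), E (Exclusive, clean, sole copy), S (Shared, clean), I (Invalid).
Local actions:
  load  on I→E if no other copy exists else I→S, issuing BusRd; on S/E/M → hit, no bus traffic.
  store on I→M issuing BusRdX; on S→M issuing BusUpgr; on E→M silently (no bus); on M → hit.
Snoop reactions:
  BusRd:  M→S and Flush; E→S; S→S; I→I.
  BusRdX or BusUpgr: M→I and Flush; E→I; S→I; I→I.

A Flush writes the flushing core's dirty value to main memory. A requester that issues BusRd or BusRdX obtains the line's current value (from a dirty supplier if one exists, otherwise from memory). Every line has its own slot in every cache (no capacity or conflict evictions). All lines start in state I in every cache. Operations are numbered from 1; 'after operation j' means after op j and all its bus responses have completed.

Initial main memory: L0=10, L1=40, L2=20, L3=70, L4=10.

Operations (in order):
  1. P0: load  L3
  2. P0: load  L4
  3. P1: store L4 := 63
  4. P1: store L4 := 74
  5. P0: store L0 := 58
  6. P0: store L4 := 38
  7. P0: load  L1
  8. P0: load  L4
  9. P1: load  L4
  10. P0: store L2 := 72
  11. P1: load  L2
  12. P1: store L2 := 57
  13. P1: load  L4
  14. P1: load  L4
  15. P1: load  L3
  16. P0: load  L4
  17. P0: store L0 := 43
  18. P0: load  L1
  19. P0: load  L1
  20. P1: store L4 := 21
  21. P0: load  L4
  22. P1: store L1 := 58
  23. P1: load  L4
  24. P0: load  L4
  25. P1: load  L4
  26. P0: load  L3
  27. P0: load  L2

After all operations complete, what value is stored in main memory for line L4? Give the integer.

memory[L4] = 21

step 1: P0: load  L3  ⟶  EI  (L3)  txn=BusRd  M[L3]=70
step 2: P0: load  L4  ⟶  EI  (L4)  txn=BusRd  M[L4]=10
step 3: P1: store L4 := 63  ⟶  IM  (L4)  txn=BusRdX  M[L4]=10
step 4: P1: store L4 := 74  ⟶  IM  (L4)  txn=∅  M[L4]=10
step 5: P0: store L0 := 58  ⟶  MI  (L0)  txn=BusRdX  M[L0]=10
step 6: P0: store L4 := 38  ⟶  MI  (L4)  txn=BusRdX+Flush  M[L4]=74
step 7: P0: load  L1  ⟶  EI  (L1)  txn=BusRd  M[L1]=40
step 8: P0: load  L4  ⟶  MI  (L4)  txn=∅  M[L4]=74
step 9: P1: load  L4  ⟶  SS  (L4)  txn=BusRd+Flush  M[L4]=38
step 10: P0: store L2 := 72  ⟶  MI  (L2)  txn=BusRdX  M[L2]=20
step 11: P1: load  L2  ⟶  SS  (L2)  txn=BusRd+Flush  M[L2]=72
step 12: P1: store L2 := 57  ⟶  IM  (L2)  txn=BusUpgr  M[L2]=72
step 13: P1: load  L4  ⟶  SS  (L4)  txn=∅  M[L4]=38
step 14: P1: load  L4  ⟶  SS  (L4)  txn=∅  M[L4]=38
step 15: P1: load  L3  ⟶  SS  (L3)  txn=BusRd  M[L3]=70
step 16: P0: load  L4  ⟶  SS  (L4)  txn=∅  M[L4]=38
step 17: P0: store L0 := 43  ⟶  MI  (L0)  txn=∅  M[L0]=10
step 18: P0: load  L1  ⟶  EI  (L1)  txn=∅  M[L1]=40
step 19: P0: load  L1  ⟶  EI  (L1)  txn=∅  M[L1]=40
step 20: P1: store L4 := 21  ⟶  IM  (L4)  txn=BusUpgr  M[L4]=38
step 21: P0: load  L4  ⟶  SS  (L4)  txn=BusRd+Flush  M[L4]=21
step 22: P1: store L1 := 58  ⟶  IM  (L1)  txn=BusRdX  M[L1]=40
step 23: P1: load  L4  ⟶  SS  (L4)  txn=∅  M[L4]=21
step 24: P0: load  L4  ⟶  SS  (L4)  txn=∅  M[L4]=21
step 25: P1: load  L4  ⟶  SS  (L4)  txn=∅  M[L4]=21
step 26: P0: load  L3  ⟶  SS  (L3)  txn=∅  M[L3]=70
step 27: P0: load  L2  ⟶  SS  (L2)  txn=BusRd+Flush  M[L2]=57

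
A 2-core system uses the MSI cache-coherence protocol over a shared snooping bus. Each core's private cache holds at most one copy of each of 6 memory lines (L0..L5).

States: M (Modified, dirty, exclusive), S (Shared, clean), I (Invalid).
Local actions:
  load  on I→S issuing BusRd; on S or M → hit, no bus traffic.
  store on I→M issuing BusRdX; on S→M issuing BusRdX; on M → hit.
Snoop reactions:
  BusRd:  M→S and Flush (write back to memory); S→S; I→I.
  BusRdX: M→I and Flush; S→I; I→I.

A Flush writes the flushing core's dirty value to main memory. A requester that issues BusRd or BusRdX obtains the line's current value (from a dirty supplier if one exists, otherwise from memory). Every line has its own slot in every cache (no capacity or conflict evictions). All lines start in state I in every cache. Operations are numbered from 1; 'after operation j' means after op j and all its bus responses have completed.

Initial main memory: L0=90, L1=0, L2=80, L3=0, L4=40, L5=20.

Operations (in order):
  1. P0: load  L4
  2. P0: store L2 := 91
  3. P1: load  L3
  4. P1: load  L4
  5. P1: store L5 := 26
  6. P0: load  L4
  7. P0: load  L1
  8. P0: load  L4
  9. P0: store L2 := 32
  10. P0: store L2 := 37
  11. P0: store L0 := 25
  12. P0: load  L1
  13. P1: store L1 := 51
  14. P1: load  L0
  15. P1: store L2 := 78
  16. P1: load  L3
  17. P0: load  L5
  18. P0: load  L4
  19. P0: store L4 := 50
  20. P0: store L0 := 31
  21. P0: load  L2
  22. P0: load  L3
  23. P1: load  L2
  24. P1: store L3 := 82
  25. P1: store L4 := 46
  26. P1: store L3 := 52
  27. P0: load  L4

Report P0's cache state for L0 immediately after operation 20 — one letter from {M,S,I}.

state = M

[1] P0: load  L4 | P0:S(40), P1:I | bus: BusRd
[2] P0: store L2 := 91 | P0:M(91), P1:I | bus: BusRdX
[3] P1: load  L3 | P0:I, P1:S(0) | bus: BusRd
[4] P1: load  L4 | P0:S(40), P1:S(40) | bus: BusRd
[5] P1: store L5 := 26 | P0:I, P1:M(26) | bus: BusRdX
[6] P0: load  L4 | P0:S(40), P1:S(40) | bus: none
[7] P0: load  L1 | P0:S(0), P1:I | bus: BusRd
[8] P0: load  L4 | P0:S(40), P1:S(40) | bus: none
[9] P0: store L2 := 32 | P0:M(32), P1:I | bus: none
[10] P0: store L2 := 37 | P0:M(37), P1:I | bus: none
[11] P0: store L0 := 25 | P0:M(25), P1:I | bus: BusRdX
[12] P0: load  L1 | P0:S(0), P1:I | bus: none
[13] P1: store L1 := 51 | P0:I, P1:M(51) | bus: BusRdX
[14] P1: load  L0 | P0:S(25), P1:S(25) | bus: BusRd,Flush
[15] P1: store L2 := 78 | P0:I, P1:M(78) | bus: BusRdX,Flush
[16] P1: load  L3 | P0:I, P1:S(0) | bus: none
[17] P0: load  L5 | P0:S(26), P1:S(26) | bus: BusRd,Flush
[18] P0: load  L4 | P0:S(40), P1:S(40) | bus: none
[19] P0: store L4 := 50 | P0:M(50), P1:I | bus: BusRdX
[20] P0: store L0 := 31 | P0:M(31), P1:I | bus: BusRdX
[21] P0: load  L2 | P0:S(78), P1:S(78) | bus: BusRd,Flush
[22] P0: load  L3 | P0:S(0), P1:S(0) | bus: BusRd
[23] P1: load  L2 | P0:S(78), P1:S(78) | bus: none
[24] P1: store L3 := 82 | P0:I, P1:M(82) | bus: BusRdX
[25] P1: store L4 := 46 | P0:I, P1:M(46) | bus: BusRdX,Flush
[26] P1: store L3 := 52 | P0:I, P1:M(52) | bus: none
[27] P0: load  L4 | P0:S(46), P1:S(46) | bus: BusRd,Flush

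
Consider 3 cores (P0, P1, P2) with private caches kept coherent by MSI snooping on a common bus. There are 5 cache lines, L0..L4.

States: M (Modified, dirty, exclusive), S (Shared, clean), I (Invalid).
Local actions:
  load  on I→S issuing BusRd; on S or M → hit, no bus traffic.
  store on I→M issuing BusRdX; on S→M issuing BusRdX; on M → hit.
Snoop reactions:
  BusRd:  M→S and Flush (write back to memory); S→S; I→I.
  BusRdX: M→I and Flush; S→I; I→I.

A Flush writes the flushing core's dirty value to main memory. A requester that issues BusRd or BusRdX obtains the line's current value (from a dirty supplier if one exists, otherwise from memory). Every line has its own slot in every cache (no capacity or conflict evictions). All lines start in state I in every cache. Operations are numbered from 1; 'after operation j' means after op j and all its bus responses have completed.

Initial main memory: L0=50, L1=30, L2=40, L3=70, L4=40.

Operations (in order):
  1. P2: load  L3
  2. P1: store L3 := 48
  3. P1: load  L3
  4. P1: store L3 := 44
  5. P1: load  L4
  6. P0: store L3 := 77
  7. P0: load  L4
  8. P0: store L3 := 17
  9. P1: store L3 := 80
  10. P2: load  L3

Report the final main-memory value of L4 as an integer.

step 1: P2: load  L3  ⟶  IIS  (L3)  txn=BusRd  M[L3]=70
step 2: P1: store L3 := 48  ⟶  IMI  (L3)  txn=BusRdX  M[L3]=70
step 3: P1: load  L3  ⟶  IMI  (L3)  txn=∅  M[L3]=70
step 4: P1: store L3 := 44  ⟶  IMI  (L3)  txn=∅  M[L3]=70
step 5: P1: load  L4  ⟶  ISI  (L4)  txn=BusRd  M[L4]=40
step 6: P0: store L3 := 77  ⟶  MII  (L3)  txn=BusRdX+Flush  M[L3]=44
step 7: P0: load  L4  ⟶  SSI  (L4)  txn=BusRd  M[L4]=40
step 8: P0: store L3 := 17  ⟶  MII  (L3)  txn=∅  M[L3]=44
step 9: P1: store L3 := 80  ⟶  IMI  (L3)  txn=BusRdX+Flush  M[L3]=17
step 10: P2: load  L3  ⟶  ISS  (L3)  txn=BusRd+Flush  M[L3]=80

memory[L4] = 40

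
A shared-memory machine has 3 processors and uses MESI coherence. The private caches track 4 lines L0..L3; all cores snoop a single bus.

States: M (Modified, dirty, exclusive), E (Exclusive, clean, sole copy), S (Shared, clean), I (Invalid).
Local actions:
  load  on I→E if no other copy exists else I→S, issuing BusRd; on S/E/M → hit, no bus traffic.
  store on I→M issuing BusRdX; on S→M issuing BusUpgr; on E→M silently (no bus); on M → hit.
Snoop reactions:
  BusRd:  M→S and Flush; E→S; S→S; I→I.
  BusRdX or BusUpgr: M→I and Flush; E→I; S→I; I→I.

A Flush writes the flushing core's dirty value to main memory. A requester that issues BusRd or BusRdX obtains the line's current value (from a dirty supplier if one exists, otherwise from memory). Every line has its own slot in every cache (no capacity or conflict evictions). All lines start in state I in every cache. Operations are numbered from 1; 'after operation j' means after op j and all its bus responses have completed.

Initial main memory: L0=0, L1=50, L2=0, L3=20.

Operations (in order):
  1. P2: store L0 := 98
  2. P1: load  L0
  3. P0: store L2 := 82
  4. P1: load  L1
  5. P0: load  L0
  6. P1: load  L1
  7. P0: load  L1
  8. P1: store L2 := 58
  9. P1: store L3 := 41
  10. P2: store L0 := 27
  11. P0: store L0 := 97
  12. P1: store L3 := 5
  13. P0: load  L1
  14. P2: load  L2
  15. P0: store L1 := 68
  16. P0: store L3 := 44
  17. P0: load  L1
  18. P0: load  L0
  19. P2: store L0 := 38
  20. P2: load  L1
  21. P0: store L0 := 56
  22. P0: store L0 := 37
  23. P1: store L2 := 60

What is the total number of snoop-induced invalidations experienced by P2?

invalidations = 3

  op1 P2: store L0 := 98 → I/I/M on L0; bus BusRdX; mem=0
  op2 P1: load  L0 → I/S/S on L0; bus BusRd Flush; mem=98
  op3 P0: store L2 := 82 → M/I/I on L2; bus BusRdX; mem=0
  op4 P1: load  L1 → I/E/I on L1; bus BusRd; mem=50
  op5 P0: load  L0 → S/S/S on L0; bus BusRd; mem=98
  op6 P1: load  L1 → I/E/I on L1; bus (none); mem=50
  op7 P0: load  L1 → S/S/I on L1; bus BusRd; mem=50
  op8 P1: store L2 := 58 → I/M/I on L2; bus BusRdX Flush; mem=82
  op9 P1: store L3 := 41 → I/M/I on L3; bus BusRdX; mem=20
  op10 P2: store L0 := 27 → I/I/M on L0; bus BusUpgr; mem=98
  op11 P0: store L0 := 97 → M/I/I on L0; bus BusRdX Flush; mem=27
  op12 P1: store L3 := 5 → I/M/I on L3; bus (none); mem=20
  op13 P0: load  L1 → S/S/I on L1; bus (none); mem=50
  op14 P2: load  L2 → I/S/S on L2; bus BusRd Flush; mem=58
  op15 P0: store L1 := 68 → M/I/I on L1; bus BusUpgr; mem=50
  op16 P0: store L3 := 44 → M/I/I on L3; bus BusRdX Flush; mem=5
  op17 P0: load  L1 → M/I/I on L1; bus (none); mem=50
  op18 P0: load  L0 → M/I/I on L0; bus (none); mem=27
  op19 P2: store L0 := 38 → I/I/M on L0; bus BusRdX Flush; mem=97
  op20 P2: load  L1 → S/I/S on L1; bus BusRd Flush; mem=68
  op21 P0: store L0 := 56 → M/I/I on L0; bus BusRdX Flush; mem=38
  op22 P0: store L0 := 37 → M/I/I on L0; bus (none); mem=38
  op23 P1: store L2 := 60 → I/M/I on L2; bus BusUpgr; mem=58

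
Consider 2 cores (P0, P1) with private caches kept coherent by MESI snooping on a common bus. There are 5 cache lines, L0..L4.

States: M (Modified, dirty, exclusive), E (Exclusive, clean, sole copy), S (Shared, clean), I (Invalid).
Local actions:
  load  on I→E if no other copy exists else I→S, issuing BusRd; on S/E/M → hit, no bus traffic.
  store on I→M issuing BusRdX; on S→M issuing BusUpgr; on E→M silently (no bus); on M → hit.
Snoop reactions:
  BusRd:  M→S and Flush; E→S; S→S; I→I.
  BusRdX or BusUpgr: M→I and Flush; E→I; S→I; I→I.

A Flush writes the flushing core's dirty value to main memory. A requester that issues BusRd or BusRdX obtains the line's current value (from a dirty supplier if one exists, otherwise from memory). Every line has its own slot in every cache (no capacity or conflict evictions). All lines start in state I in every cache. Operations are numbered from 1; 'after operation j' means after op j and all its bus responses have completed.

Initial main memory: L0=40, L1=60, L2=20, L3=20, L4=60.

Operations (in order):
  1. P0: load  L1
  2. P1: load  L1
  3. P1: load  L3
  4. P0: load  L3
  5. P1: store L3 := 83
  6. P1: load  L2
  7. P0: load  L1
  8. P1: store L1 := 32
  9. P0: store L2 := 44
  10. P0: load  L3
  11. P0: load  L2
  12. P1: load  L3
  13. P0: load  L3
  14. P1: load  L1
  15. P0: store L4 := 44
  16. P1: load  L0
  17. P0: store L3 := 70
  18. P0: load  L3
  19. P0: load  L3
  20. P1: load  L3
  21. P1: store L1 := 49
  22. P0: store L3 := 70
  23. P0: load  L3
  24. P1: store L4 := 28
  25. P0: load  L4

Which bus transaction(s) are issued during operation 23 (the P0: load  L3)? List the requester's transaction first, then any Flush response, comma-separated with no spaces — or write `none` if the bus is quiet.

[1] P0: load  L1 | P0:E(60), P1:I | bus: BusRd
[2] P1: load  L1 | P0:S(60), P1:S(60) | bus: BusRd
[3] P1: load  L3 | P0:I, P1:E(20) | bus: BusRd
[4] P0: load  L3 | P0:S(20), P1:S(20) | bus: BusRd
[5] P1: store L3 := 83 | P0:I, P1:M(83) | bus: BusUpgr
[6] P1: load  L2 | P0:I, P1:E(20) | bus: BusRd
[7] P0: load  L1 | P0:S(60), P1:S(60) | bus: none
[8] P1: store L1 := 32 | P0:I, P1:M(32) | bus: BusUpgr
[9] P0: store L2 := 44 | P0:M(44), P1:I | bus: BusRdX
[10] P0: load  L3 | P0:S(83), P1:S(83) | bus: BusRd,Flush
[11] P0: load  L2 | P0:M(44), P1:I | bus: none
[12] P1: load  L3 | P0:S(83), P1:S(83) | bus: none
[13] P0: load  L3 | P0:S(83), P1:S(83) | bus: none
[14] P1: load  L1 | P0:I, P1:M(32) | bus: none
[15] P0: store L4 := 44 | P0:M(44), P1:I | bus: BusRdX
[16] P1: load  L0 | P0:I, P1:E(40) | bus: BusRd
[17] P0: store L3 := 70 | P0:M(70), P1:I | bus: BusUpgr
[18] P0: load  L3 | P0:M(70), P1:I | bus: none
[19] P0: load  L3 | P0:M(70), P1:I | bus: none
[20] P1: load  L3 | P0:S(70), P1:S(70) | bus: BusRd,Flush
[21] P1: store L1 := 49 | P0:I, P1:M(49) | bus: none
[22] P0: store L3 := 70 | P0:M(70), P1:I | bus: BusUpgr
[23] P0: load  L3 | P0:M(70), P1:I | bus: none
[24] P1: store L4 := 28 | P0:I, P1:M(28) | bus: BusRdX,Flush
[25] P0: load  L4 | P0:S(28), P1:S(28) | bus: BusRd,Flush

bus = none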